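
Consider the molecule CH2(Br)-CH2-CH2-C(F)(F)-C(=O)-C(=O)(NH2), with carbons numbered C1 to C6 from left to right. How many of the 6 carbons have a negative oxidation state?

Tallying each carbon's bonds:
C1: 1C, 2H, 1Br → 0 − 2 + 1 = -1
C2: 2C, 2H → 0 − 2 = -2
C3: 2C, 2H → 0 − 2 = -2
C4: 2C, 2F → 0 + 2 = +2
C5: 2C, 2O → 0 + 2 = +2
C6: 1C, 2O, 1N → 0 + 2 + 1 = +3
3 carbons (C1, C2, C3) meet the condition.

3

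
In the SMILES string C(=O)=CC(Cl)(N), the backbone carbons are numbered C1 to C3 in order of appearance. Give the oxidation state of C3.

Each bond to a more electronegative atom (O, N, halogen) counts +1, each bond to a less electronegative atom (H, metal, B, Si) counts −1, and each C–C bond counts 0.
C3 has one bond to C (0), one bond to Cl (+1), one bond to H (-1), one bond to N (+1).
Oxidation state = 0 + 1 − 1 + 1 = +1.

+1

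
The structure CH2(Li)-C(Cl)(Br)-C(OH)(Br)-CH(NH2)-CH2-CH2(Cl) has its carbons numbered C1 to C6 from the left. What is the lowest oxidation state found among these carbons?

Assign +1 per bond to O/N/halogen, −1 per bond to H or an electropositive element, and 0 per bond to carbon. Tallying each carbon:
C1: 1C, 2H, 1Li → 0 − 2 − 1 = -3
C2: 2C, 1Cl, 1Br → 0 + 1 + 1 = +2
C3: 2C, 1O, 1Br → 0 + 1 + 1 = +2
C4: 2C, 1H, 1N → 0 − 1 + 1 = 0
C5: 2C, 2H → 0 − 2 = -2
C6: 1C, 2H, 1Cl → 0 − 2 + 1 = -1
The lowest value is -3.

-3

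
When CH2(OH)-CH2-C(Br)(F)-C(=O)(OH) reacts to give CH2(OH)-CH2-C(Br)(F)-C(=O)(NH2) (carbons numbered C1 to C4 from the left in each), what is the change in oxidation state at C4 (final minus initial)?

Before: C4 has 1 bond to C, 3 bonds to O → oxidation state +3.
After: C4 has 1 bond to C, 2 bonds to O, 1 bond to N → oxidation state +3.
Δ = +3 − (+3) = 0, so no net redox change at C4.

0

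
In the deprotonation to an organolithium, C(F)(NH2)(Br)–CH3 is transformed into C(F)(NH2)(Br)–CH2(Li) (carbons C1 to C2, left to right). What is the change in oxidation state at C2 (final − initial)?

Before: C2 has 1 bond to C, 3 bonds to H → oxidation state -3.
After: C2 has 1 bond to C, 2 bonds to H, 1 bond to Li → oxidation state -3.
Δ = -3 − (-3) = 0, so no net redox change at C2.

0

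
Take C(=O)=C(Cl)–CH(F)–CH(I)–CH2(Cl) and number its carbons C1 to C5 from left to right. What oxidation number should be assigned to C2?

Count +1 for every bond to an atom more electronegative than carbon and −1 for every bond to one less electronegative; C–C bonds are 0.
C2 has a double bond to C (2×0 = 0), one bond to C (0), one bond to Cl (+1).
Oxidation state = 0 + 0 + 1 = +1.

+1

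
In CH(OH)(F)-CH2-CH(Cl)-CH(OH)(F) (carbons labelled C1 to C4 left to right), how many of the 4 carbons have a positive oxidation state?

2

Each bond to a more electronegative atom (O, N, halogen) counts +1, each bond to a less electronegative atom (H, metal, B, Si) counts −1, and each C–C bond counts 0. Tallying each carbon:
C1: 1C, 1H, 1O, 1F → 0 − 1 + 1 + 1 = +1
C2: 2C, 2H → 0 − 2 = -2
C3: 2C, 1H, 1Cl → 0 − 1 + 1 = 0
C4: 1C, 1H, 1O, 1F → 0 − 1 + 1 + 1 = +1
2 carbons (C1, C4) meet the condition.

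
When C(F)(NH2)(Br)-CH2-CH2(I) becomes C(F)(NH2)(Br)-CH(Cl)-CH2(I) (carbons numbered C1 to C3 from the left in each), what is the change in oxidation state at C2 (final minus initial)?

+2

Before: C2 has 2 bonds to C, 2 bonds to H → oxidation state -2.
After: C2 has 2 bonds to C, 1 bond to H, 1 bond to Cl → oxidation state 0.
Δ = 0 − (-2) = +2, so this is an oxidation at C2.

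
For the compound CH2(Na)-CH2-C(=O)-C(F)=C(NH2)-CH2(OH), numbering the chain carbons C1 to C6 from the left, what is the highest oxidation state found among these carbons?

Tallying each carbon's bonds:
C1: 1C, 2H, 1Na → 0 − 2 − 1 = -3
C2: 2C, 2H → 0 − 2 = -2
C3: 2C, 2O → 0 + 2 = +2
C4: 3C, 1F → 0 + 1 = +1
C5: 3C, 1N → 0 + 1 = +1
C6: 1C, 2H, 1O → 0 − 2 + 1 = -1
The highest value is +2.

+2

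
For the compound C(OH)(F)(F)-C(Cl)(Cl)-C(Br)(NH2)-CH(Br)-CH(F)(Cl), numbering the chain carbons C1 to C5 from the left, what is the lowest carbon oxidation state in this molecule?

0

Bonds to more-electronegative neighbours contribute +1 each, bonds to H or metals contribute −1 each, and C–C bonds contribute 0. Tallying each carbon:
C1: 1C, 1O, 2F → 0 + 1 + 2 = +3
C2: 2C, 2Cl → 0 + 2 = +2
C3: 2C, 1N, 1Br → 0 + 1 + 1 = +2
C4: 2C, 1H, 1Br → 0 − 1 + 1 = 0
C5: 1C, 1H, 1F, 1Cl → 0 − 1 + 1 + 1 = +1
The lowest value is 0.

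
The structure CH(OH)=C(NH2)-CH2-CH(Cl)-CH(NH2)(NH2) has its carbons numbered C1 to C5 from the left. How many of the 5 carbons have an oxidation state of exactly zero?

2

Tallying each carbon's bonds:
C1: 2C, 1H, 1O → 0 − 1 + 1 = 0
C2: 3C, 1N → 0 + 1 = +1
C3: 2C, 2H → 0 − 2 = -2
C4: 2C, 1H, 1Cl → 0 − 1 + 1 = 0
C5: 1C, 1H, 2N → 0 − 1 + 2 = +1
2 carbons (C1, C4) meet the condition.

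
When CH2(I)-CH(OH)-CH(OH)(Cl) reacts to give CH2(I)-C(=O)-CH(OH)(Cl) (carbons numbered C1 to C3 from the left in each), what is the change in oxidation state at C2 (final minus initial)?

Before: C2 has 2 bonds to C, 1 bond to H, 1 bond to O → oxidation state 0.
After: C2 has 2 bonds to C, 2 bonds to O → oxidation state +2.
Δ = +2 − (0) = +2, so this is an oxidation at C2.

+2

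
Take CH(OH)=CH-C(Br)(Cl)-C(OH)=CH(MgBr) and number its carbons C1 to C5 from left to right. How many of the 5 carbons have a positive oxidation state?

Tallying each carbon's bonds:
C1: 2C, 1H, 1O → 0 − 1 + 1 = 0
C2: 3C, 1H → 0 − 1 = -1
C3: 2C, 1Cl, 1Br → 0 + 1 + 1 = +2
C4: 3C, 1O → 0 + 1 = +1
C5: 2C, 1H, 1Mg → 0 − 1 − 1 = -2
2 carbons (C3, C4) meet the condition.

2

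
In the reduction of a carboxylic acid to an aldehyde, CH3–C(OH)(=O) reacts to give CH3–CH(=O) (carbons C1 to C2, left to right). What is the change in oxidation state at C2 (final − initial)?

Before: C2 has 1 bond to C, 3 bonds to O → oxidation state +3.
After: C2 has 1 bond to C, 1 bond to H, 2 bonds to O → oxidation state +1.
Δ = +1 − (+3) = -2, so this is a reduction at C2.

-2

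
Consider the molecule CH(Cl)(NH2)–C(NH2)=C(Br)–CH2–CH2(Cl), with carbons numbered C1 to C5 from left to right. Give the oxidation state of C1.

C1 has one bond to C (0), one bond to Cl (+1), one bond to N (+1), one bond to H (-1).
Oxidation state = 0 + 1 + 1 − 1 = +1.

+1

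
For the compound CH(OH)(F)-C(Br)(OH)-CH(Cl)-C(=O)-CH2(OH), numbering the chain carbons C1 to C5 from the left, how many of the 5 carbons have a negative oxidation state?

Assign +1 per bond to O/N/halogen, −1 per bond to H or an electropositive element, and 0 per bond to carbon. Tallying each carbon:
C1: 1C, 1H, 1O, 1F → 0 − 1 + 1 + 1 = +1
C2: 2C, 1O, 1Br → 0 + 1 + 1 = +2
C3: 2C, 1H, 1Cl → 0 − 1 + 1 = 0
C4: 2C, 2O → 0 + 2 = +2
C5: 1C, 2H, 1O → 0 − 2 + 1 = -1
1 carbon (C5) meets the condition.

1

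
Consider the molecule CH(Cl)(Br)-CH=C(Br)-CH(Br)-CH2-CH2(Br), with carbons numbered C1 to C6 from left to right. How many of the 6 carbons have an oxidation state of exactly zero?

Assign +1 per bond to O/N/halogen, −1 per bond to H or an electropositive element, and 0 per bond to carbon. Tallying each carbon:
C1: 1C, 1H, 1Cl, 1Br → 0 − 1 + 1 + 1 = +1
C2: 3C, 1H → 0 − 1 = -1
C3: 3C, 1Br → 0 + 1 = +1
C4: 2C, 1H, 1Br → 0 − 1 + 1 = 0
C5: 2C, 2H → 0 − 2 = -2
C6: 1C, 2H, 1Br → 0 − 2 + 1 = -1
1 carbon (C4) meets the condition.

1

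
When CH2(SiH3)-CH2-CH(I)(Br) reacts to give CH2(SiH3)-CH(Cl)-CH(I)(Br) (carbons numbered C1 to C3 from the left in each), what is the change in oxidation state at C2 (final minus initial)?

Before: C2 has 2 bonds to C, 2 bonds to H → oxidation state -2.
After: C2 has 2 bonds to C, 1 bond to H, 1 bond to Cl → oxidation state 0.
Δ = 0 − (-2) = +2, so this is an oxidation at C2.

+2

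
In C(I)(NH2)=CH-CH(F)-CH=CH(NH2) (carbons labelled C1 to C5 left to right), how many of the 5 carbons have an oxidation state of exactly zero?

Tallying each carbon's bonds:
C1: 2C, 1N, 1I → 0 + 1 + 1 = +2
C2: 3C, 1H → 0 − 1 = -1
C3: 2C, 1H, 1F → 0 − 1 + 1 = 0
C4: 3C, 1H → 0 − 1 = -1
C5: 2C, 1H, 1N → 0 − 1 + 1 = 0
2 carbons (C3, C5) meet the condition.

2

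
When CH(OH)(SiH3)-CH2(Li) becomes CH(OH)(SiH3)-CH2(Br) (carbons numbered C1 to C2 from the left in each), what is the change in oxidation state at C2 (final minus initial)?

+2

Before: C2 has 1 bond to C, 2 bonds to H, 1 bond to Li → oxidation state -3.
After: C2 has 1 bond to C, 2 bonds to H, 1 bond to Br → oxidation state -1.
Δ = -1 − (-3) = +2, so this is an oxidation at C2.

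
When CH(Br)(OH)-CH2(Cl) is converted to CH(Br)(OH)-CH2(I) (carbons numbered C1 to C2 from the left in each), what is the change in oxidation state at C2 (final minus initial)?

Before: C2 has 1 bond to C, 2 bonds to H, 1 bond to Cl → oxidation state -1.
After: C2 has 1 bond to C, 2 bonds to H, 1 bond to I → oxidation state -1.
Δ = -1 − (-1) = 0, so no net redox change at C2.

0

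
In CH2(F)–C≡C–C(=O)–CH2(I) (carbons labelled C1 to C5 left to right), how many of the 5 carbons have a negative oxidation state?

Tallying each carbon's bonds:
C1: 1C, 2H, 1F → 0 − 2 + 1 = -1
C2: 4C → 0 = 0
C3: 4C → 0 = 0
C4: 2C, 2O → 0 + 2 = +2
C5: 1C, 2H, 1I → 0 − 2 + 1 = -1
2 carbons (C1, C5) meet the condition.

2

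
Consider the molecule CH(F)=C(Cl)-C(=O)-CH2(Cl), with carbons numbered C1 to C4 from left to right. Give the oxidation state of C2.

C2 has a double bond to C (2×0 = 0), one bond to C (0), one bond to Cl (+1).
Oxidation state = 0 + 0 + 1 = +1.

+1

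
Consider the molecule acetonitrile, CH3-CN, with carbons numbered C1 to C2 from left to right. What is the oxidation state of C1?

-3

C1 has one bond to H (-1), one bond to H (-1), one bond to H (-1), one bond to C (0).
Oxidation state = -1 − 1 − 1 + 0 = -3.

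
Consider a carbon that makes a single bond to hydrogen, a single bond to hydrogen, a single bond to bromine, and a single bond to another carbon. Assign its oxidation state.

-1

Count +1 for every bond to an atom more electronegative than carbon and −1 for every bond to one less electronegative; C–C bonds are 0.
The carbon has one bond to C (0), one bond to H (-1), one bond to H (-1), one bond to Br (+1).
Oxidation state = 0 − 1 − 1 + 1 = -1.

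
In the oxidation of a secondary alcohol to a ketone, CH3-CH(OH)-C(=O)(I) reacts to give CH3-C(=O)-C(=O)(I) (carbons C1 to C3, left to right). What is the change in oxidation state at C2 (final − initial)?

Before: C2 has 2 bonds to C, 1 bond to H, 1 bond to O → oxidation state 0.
After: C2 has 2 bonds to C, 2 bonds to O → oxidation state +2.
Δ = +2 − (0) = +2, so this is an oxidation at C2.

+2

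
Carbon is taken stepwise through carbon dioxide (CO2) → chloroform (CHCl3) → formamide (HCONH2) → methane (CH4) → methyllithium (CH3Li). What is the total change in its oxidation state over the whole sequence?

-8

Carbon oxidation states along the series — carbon dioxide: +4, chloroform: +2, formamide: +2, methane: -4, methyllithium: -4.
Net change = -4 − (+4) = -8.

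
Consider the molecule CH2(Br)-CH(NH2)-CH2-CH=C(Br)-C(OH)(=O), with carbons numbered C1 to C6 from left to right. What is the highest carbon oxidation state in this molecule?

+3

Each bond to a more electronegative atom (O, N, halogen) counts +1, each bond to a less electronegative atom (H, metal, B, Si) counts −1, and each C–C bond counts 0. Tallying each carbon:
C1: 1C, 2H, 1Br → 0 − 2 + 1 = -1
C2: 2C, 1H, 1N → 0 − 1 + 1 = 0
C3: 2C, 2H → 0 − 2 = -2
C4: 3C, 1H → 0 − 1 = -1
C5: 3C, 1Br → 0 + 1 = +1
C6: 1C, 3O → 0 + 3 = +3
The highest value is +3.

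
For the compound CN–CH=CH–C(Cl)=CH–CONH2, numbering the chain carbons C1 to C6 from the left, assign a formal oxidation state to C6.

C6 has one bond to C (0), a double bond to O (2×+1 = +2), one bond to N (+1).
Oxidation state = 0 + 2 + 1 = +3.

+3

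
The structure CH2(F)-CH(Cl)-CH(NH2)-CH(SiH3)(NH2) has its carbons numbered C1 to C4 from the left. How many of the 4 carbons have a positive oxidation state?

0

Tallying each carbon's bonds:
C1: 1C, 2H, 1F → 0 − 2 + 1 = -1
C2: 2C, 1H, 1Cl → 0 − 1 + 1 = 0
C3: 2C, 1H, 1N → 0 − 1 + 1 = 0
C4: 1C, 1H, 1N, 1Si → 0 − 1 + 1 − 1 = -1
0 carbons meet the condition.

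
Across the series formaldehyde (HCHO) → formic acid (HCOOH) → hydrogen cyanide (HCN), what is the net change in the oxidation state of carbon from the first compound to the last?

+2

Carbon oxidation states along the series — formaldehyde: 0, formic acid: +2, hydrogen cyanide: +2.
Net change = +2 − (0) = +2.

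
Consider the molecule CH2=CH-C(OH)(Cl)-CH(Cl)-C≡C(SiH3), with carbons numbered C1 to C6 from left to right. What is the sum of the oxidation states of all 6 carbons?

Each bond to a more electronegative atom (O, N, halogen) counts +1, each bond to a less electronegative atom (H, metal, B, Si) counts −1, and each C–C bond counts 0. Tallying each carbon:
C1: 2C, 2H → 0 − 2 = -2
C2: 3C, 1H → 0 − 1 = -1
C3: 2C, 1O, 1Cl → 0 + 1 + 1 = +2
C4: 2C, 1H, 1Cl → 0 − 1 + 1 = 0
C5: 4C → 0 = 0
C6: 3C, 1Si → 0 − 1 = -1
Sum = -2 − 1 + 2 + 0 + 0 − 1 = -2.

-2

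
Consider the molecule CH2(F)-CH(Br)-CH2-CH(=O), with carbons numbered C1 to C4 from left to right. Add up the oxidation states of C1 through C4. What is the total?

-2

Count +1 for every bond to an atom more electronegative than carbon and −1 for every bond to one less electronegative; C–C bonds are 0. Tallying each carbon:
C1: 1C, 2H, 1F → 0 − 2 + 1 = -1
C2: 2C, 1H, 1Br → 0 − 1 + 1 = 0
C3: 2C, 2H → 0 − 2 = -2
C4: 1C, 1H, 2O → 0 − 1 + 2 = +1
Sum = -1 + 0 − 2 + 1 = -2.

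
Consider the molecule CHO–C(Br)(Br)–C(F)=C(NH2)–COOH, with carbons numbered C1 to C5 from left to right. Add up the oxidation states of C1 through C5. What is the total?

+8

Bonds to more-electronegative neighbours contribute +1 each, bonds to H or metals contribute −1 each, and C–C bonds contribute 0. Tallying each carbon:
C1: 1C, 1H, 2O → 0 − 1 + 2 = +1
C2: 2C, 2Br → 0 + 2 = +2
C3: 3C, 1F → 0 + 1 = +1
C4: 3C, 1N → 0 + 1 = +1
C5: 1C, 3O → 0 + 3 = +3
Sum = +1 + 2 + 1 + 1 + 3 = +8.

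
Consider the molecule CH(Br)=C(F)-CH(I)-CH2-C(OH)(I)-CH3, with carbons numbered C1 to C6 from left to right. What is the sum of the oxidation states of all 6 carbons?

Bonds to more-electronegative neighbours contribute +1 each, bonds to H or metals contribute −1 each, and C–C bonds contribute 0. Tallying each carbon:
C1: 2C, 1H, 1Br → 0 − 1 + 1 = 0
C2: 3C, 1F → 0 + 1 = +1
C3: 2C, 1H, 1I → 0 − 1 + 1 = 0
C4: 2C, 2H → 0 − 2 = -2
C5: 2C, 1O, 1I → 0 + 1 + 1 = +2
C6: 1C, 3H → 0 − 3 = -3
Sum = 0 + 1 + 0 − 2 + 2 − 3 = -2.

-2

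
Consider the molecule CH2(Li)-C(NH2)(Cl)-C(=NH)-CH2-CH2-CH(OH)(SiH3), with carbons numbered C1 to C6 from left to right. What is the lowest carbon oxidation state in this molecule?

Each bond to a more electronegative atom (O, N, halogen) counts +1, each bond to a less electronegative atom (H, metal, B, Si) counts −1, and each C–C bond counts 0. Tallying each carbon:
C1: 1C, 2H, 1Li → 0 − 2 − 1 = -3
C2: 2C, 1N, 1Cl → 0 + 1 + 1 = +2
C3: 2C, 2N → 0 + 2 = +2
C4: 2C, 2H → 0 − 2 = -2
C5: 2C, 2H → 0 − 2 = -2
C6: 1C, 1H, 1O, 1Si → 0 − 1 + 1 − 1 = -1
The lowest value is -3.

-3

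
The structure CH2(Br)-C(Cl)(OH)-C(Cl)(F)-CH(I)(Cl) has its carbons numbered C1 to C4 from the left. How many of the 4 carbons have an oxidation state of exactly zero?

0

Assign +1 per bond to O/N/halogen, −1 per bond to H or an electropositive element, and 0 per bond to carbon. Tallying each carbon:
C1: 1C, 2H, 1Br → 0 − 2 + 1 = -1
C2: 2C, 1O, 1Cl → 0 + 1 + 1 = +2
C3: 2C, 1F, 1Cl → 0 + 1 + 1 = +2
C4: 1C, 1H, 1Cl, 1I → 0 − 1 + 1 + 1 = +1
0 carbons meet the condition.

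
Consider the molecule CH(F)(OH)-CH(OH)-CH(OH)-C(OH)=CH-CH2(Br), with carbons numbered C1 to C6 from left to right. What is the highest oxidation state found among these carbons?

+1

Bonds to more-electronegative neighbours contribute +1 each, bonds to H or metals contribute −1 each, and C–C bonds contribute 0. Tallying each carbon:
C1: 1C, 1H, 1O, 1F → 0 − 1 + 1 + 1 = +1
C2: 2C, 1H, 1O → 0 − 1 + 1 = 0
C3: 2C, 1H, 1O → 0 − 1 + 1 = 0
C4: 3C, 1O → 0 + 1 = +1
C5: 3C, 1H → 0 − 1 = -1
C6: 1C, 2H, 1Br → 0 − 2 + 1 = -1
The highest value is +1.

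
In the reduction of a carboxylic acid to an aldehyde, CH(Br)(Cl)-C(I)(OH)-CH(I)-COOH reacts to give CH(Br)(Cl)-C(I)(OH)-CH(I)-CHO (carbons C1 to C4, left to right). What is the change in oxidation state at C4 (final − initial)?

-2

Before: C4 has 1 bond to C, 3 bonds to O → oxidation state +3.
After: C4 has 1 bond to C, 1 bond to H, 2 bonds to O → oxidation state +1.
Δ = +1 − (+3) = -2, so this is a reduction at C4.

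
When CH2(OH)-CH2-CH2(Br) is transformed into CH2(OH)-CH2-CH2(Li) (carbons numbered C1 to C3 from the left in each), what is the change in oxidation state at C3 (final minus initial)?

Before: C3 has 1 bond to C, 2 bonds to H, 1 bond to Br → oxidation state -1.
After: C3 has 1 bond to C, 2 bonds to H, 1 bond to Li → oxidation state -3.
Δ = -3 − (-1) = -2, so this is a reduction at C3.

-2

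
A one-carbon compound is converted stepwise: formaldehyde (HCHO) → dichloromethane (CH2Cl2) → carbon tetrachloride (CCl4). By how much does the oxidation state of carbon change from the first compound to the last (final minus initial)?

Carbon oxidation states along the series — formaldehyde: 0, dichloromethane: 0, carbon tetrachloride: +4.
Net change = +4 − (0) = +4.

+4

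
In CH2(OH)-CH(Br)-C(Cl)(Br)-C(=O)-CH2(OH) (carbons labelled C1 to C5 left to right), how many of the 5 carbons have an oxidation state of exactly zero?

Bonds to more-electronegative neighbours contribute +1 each, bonds to H or metals contribute −1 each, and C–C bonds contribute 0. Tallying each carbon:
C1: 1C, 2H, 1O → 0 − 2 + 1 = -1
C2: 2C, 1H, 1Br → 0 − 1 + 1 = 0
C3: 2C, 1Cl, 1Br → 0 + 1 + 1 = +2
C4: 2C, 2O → 0 + 2 = +2
C5: 1C, 2H, 1O → 0 − 2 + 1 = -1
1 carbon (C2) meets the condition.

1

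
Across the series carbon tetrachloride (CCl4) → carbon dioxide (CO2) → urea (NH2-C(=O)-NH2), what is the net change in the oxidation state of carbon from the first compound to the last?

Carbon oxidation states along the series — carbon tetrachloride: +4, carbon dioxide: +4, urea: +4.
Net change = +4 − (+4) = 0.

0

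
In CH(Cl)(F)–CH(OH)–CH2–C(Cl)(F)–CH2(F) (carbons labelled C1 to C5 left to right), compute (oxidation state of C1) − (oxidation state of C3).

C1: 1C, 1H, 1F, 1Cl → 0 − 1 + 1 + 1 = +1
C3: 2C, 2H → 0 − 2 = -2
Difference: +1 − (-2) = +3.

+3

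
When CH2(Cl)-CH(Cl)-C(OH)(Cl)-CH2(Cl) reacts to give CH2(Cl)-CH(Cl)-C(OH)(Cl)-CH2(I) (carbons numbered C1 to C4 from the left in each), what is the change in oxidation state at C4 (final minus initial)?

Before: C4 has 1 bond to C, 2 bonds to H, 1 bond to Cl → oxidation state -1.
After: C4 has 1 bond to C, 2 bonds to H, 1 bond to I → oxidation state -1.
Δ = -1 − (-1) = 0, so no net redox change at C4.

0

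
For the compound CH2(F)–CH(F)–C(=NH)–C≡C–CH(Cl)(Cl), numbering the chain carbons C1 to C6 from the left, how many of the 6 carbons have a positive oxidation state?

Tallying each carbon's bonds:
C1: 1C, 2H, 1F → 0 − 2 + 1 = -1
C2: 2C, 1H, 1F → 0 − 1 + 1 = 0
C3: 2C, 2N → 0 + 2 = +2
C4: 4C → 0 = 0
C5: 4C → 0 = 0
C6: 1C, 1H, 2Cl → 0 − 1 + 2 = +1
2 carbons (C3, C6) meet the condition.

2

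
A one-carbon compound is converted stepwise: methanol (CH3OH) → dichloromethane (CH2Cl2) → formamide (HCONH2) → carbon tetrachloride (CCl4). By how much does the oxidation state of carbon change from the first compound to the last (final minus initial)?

Carbon oxidation states along the series — methanol: -2, dichloromethane: 0, formamide: +2, carbon tetrachloride: +4.
Net change = +4 − (-2) = +6.

+6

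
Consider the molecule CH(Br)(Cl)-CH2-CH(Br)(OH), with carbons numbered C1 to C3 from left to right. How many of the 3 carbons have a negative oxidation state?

Tallying each carbon's bonds:
C1: 1C, 1H, 1Cl, 1Br → 0 − 1 + 1 + 1 = +1
C2: 2C, 2H → 0 − 2 = -2
C3: 1C, 1H, 1O, 1Br → 0 − 1 + 1 + 1 = +1
1 carbon (C2) meets the condition.

1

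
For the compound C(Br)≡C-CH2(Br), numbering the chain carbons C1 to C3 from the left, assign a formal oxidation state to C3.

-1

Bonds to more-electronegative neighbours contribute +1 each, bonds to H or metals contribute −1 each, and C–C bonds contribute 0.
C3 has one bond to C (0), one bond to Br (+1), one bond to H (-1), one bond to H (-1).
Oxidation state = 0 + 1 − 1 − 1 = -1.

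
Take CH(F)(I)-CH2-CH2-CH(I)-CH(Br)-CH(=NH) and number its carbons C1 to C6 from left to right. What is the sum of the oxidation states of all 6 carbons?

Tallying each carbon's bonds:
C1: 1C, 1H, 1F, 1I → 0 − 1 + 1 + 1 = +1
C2: 2C, 2H → 0 − 2 = -2
C3: 2C, 2H → 0 − 2 = -2
C4: 2C, 1H, 1I → 0 − 1 + 1 = 0
C5: 2C, 1H, 1Br → 0 − 1 + 1 = 0
C6: 1C, 1H, 2N → 0 − 1 + 2 = +1
Sum = +1 − 2 − 2 + 0 + 0 + 1 = -2.

-2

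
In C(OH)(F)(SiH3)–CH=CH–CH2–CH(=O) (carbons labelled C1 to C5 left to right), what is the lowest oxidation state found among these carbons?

Each bond to a more electronegative atom (O, N, halogen) counts +1, each bond to a less electronegative atom (H, metal, B, Si) counts −1, and each C–C bond counts 0. Tallying each carbon:
C1: 1C, 1O, 1F, 1Si → 0 + 1 + 1 − 1 = +1
C2: 3C, 1H → 0 − 1 = -1
C3: 3C, 1H → 0 − 1 = -1
C4: 2C, 2H → 0 − 2 = -2
C5: 1C, 1H, 2O → 0 − 1 + 2 = +1
The lowest value is -2.

-2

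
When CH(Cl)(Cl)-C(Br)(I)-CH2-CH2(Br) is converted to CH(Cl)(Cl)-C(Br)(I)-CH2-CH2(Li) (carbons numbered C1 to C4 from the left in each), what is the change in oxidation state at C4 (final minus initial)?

-2

Before: C4 has 1 bond to C, 2 bonds to H, 1 bond to Br → oxidation state -1.
After: C4 has 1 bond to C, 2 bonds to H, 1 bond to Li → oxidation state -3.
Δ = -3 − (-1) = -2, so this is a reduction at C4.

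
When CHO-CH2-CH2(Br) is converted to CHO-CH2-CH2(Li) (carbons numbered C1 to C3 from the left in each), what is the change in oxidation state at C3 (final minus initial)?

-2

Before: C3 has 1 bond to C, 2 bonds to H, 1 bond to Br → oxidation state -1.
After: C3 has 1 bond to C, 2 bonds to H, 1 bond to Li → oxidation state -3.
Δ = -3 − (-1) = -2, so this is a reduction at C3.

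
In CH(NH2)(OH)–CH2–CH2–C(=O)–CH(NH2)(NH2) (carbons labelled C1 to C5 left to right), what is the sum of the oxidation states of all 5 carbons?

Tallying each carbon's bonds:
C1: 1C, 1H, 1O, 1N → 0 − 1 + 1 + 1 = +1
C2: 2C, 2H → 0 − 2 = -2
C3: 2C, 2H → 0 − 2 = -2
C4: 2C, 2O → 0 + 2 = +2
C5: 1C, 1H, 2N → 0 − 1 + 2 = +1
Sum = +1 − 2 − 2 + 2 + 1 = 0.

0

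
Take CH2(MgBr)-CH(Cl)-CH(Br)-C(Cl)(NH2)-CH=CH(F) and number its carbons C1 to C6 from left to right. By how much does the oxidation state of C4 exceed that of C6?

+2

C4: 2C, 1N, 1Cl → 0 + 1 + 1 = +2
C6: 2C, 1H, 1F → 0 − 1 + 1 = 0
Difference: +2 − (0) = +2.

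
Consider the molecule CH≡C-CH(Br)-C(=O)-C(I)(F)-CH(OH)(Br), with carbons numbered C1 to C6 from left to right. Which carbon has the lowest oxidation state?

Assign +1 per bond to O/N/halogen, −1 per bond to H or an electropositive element, and 0 per bond to carbon. Tallying each carbon:
C1: 3C, 1H → 0 − 1 = -1
C2: 4C → 0 = 0
C3: 2C, 1H, 1Br → 0 − 1 + 1 = 0
C4: 2C, 2O → 0 + 2 = +2
C5: 2C, 1F, 1I → 0 + 1 + 1 = +2
C6: 1C, 1H, 1O, 1Br → 0 − 1 + 1 + 1 = +1
The most reduced carbon is C1 at -1.

C1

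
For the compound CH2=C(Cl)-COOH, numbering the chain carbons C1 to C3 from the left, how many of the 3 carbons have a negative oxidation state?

1

Count +1 for every bond to an atom more electronegative than carbon and −1 for every bond to one less electronegative; C–C bonds are 0. Tallying each carbon:
C1: 2C, 2H → 0 − 2 = -2
C2: 3C, 1Cl → 0 + 1 = +1
C3: 1C, 3O → 0 + 3 = +3
1 carbon (C1) meets the condition.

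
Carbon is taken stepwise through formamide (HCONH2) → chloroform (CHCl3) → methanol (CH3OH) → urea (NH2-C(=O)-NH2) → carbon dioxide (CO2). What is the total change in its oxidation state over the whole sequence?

+2

Carbon oxidation states along the series — formamide: +2, chloroform: +2, methanol: -2, urea: +4, carbon dioxide: +4.
Net change = +4 − (+2) = +2.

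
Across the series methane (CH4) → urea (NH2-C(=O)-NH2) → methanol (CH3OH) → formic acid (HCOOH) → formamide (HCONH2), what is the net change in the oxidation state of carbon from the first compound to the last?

+6

Carbon oxidation states along the series — methane: -4, urea: +4, methanol: -2, formic acid: +2, formamide: +2.
Net change = +2 − (-4) = +6.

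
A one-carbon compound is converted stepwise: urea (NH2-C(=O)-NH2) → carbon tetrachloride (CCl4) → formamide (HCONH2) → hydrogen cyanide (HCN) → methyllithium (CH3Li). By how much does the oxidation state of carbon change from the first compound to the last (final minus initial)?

-8

Carbon oxidation states along the series — urea: +4, carbon tetrachloride: +4, formamide: +2, hydrogen cyanide: +2, methyllithium: -4.
Net change = -4 − (+4) = -8.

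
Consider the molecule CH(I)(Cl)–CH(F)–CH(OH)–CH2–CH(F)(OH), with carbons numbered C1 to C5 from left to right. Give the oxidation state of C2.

0

Assign +1 per bond to O/N/halogen, −1 per bond to H or an electropositive element, and 0 per bond to carbon.
C2 has one bond to C (0), one bond to C (0), one bond to H (-1), one bond to F (+1).
Oxidation state = 0 + 0 − 1 + 1 = 0.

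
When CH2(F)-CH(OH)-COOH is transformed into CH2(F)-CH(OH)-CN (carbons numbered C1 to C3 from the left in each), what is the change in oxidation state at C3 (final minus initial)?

0

Before: C3 has 1 bond to C, 3 bonds to O → oxidation state +3.
After: C3 has 1 bond to C, 3 bonds to N → oxidation state +3.
Δ = +3 − (+3) = 0, so no net redox change at C3.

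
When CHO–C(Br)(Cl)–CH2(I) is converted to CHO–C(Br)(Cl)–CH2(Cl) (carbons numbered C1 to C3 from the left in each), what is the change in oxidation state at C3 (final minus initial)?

Before: C3 has 1 bond to C, 2 bonds to H, 1 bond to I → oxidation state -1.
After: C3 has 1 bond to C, 2 bonds to H, 1 bond to Cl → oxidation state -1.
Δ = -1 − (-1) = 0, so no net redox change at C3.

0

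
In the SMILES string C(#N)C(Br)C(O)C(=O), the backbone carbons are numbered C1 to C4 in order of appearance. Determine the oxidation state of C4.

+1

Each bond to a more electronegative atom (O, N, halogen) counts +1, each bond to a less electronegative atom (H, metal, B, Si) counts −1, and each C–C bond counts 0.
C4 has one bond to C (0), one bond to H (-1), a double bond to O (2×+1 = +2).
Oxidation state = 0 − 1 + 2 = +1.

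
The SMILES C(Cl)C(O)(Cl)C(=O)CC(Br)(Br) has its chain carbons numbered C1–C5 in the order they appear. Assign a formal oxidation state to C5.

+1

Count +1 for every bond to an atom more electronegative than carbon and −1 for every bond to one less electronegative; C–C bonds are 0.
C5 has one bond to C (0), one bond to H (-1), one bond to Br (+1), one bond to Br (+1).
Oxidation state = 0 − 1 + 1 + 1 = +1.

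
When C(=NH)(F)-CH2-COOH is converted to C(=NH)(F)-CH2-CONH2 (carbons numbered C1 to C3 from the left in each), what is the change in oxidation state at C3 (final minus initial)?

Before: C3 has 1 bond to C, 3 bonds to O → oxidation state +3.
After: C3 has 1 bond to C, 2 bonds to O, 1 bond to N → oxidation state +3.
Δ = +3 − (+3) = 0, so no net redox change at C3.

0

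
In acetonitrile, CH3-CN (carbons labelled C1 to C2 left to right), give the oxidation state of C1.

-3

C1 has one bond to H (-1), one bond to H (-1), one bond to H (-1), one bond to C (0).
Oxidation state = -1 − 1 − 1 + 0 = -3.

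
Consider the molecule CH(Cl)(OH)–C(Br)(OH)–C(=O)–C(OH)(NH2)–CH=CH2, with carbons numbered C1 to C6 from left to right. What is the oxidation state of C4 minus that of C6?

+4

C4: 2C, 1O, 1N → 0 + 1 + 1 = +2
C6: 2C, 2H → 0 − 2 = -2
Difference: +2 − (-2) = +4.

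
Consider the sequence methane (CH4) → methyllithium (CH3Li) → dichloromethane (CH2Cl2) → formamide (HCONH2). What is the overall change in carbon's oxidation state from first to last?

Carbon oxidation states along the series — methane: -4, methyllithium: -4, dichloromethane: 0, formamide: +2.
Net change = +2 − (-4) = +6.

+6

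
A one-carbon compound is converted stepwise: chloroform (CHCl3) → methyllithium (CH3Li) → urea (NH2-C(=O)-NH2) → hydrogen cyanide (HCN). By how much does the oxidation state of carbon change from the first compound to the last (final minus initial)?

0

Carbon oxidation states along the series — chloroform: +2, methyllithium: -4, urea: +4, hydrogen cyanide: +2.
Net change = +2 − (+2) = 0.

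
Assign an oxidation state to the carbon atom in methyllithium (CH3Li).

Count +1 for every bond to an atom more electronegative than carbon and −1 for every bond to one less electronegative; C–C bonds are 0.
The carbon has one bond to H (-1), one bond to H (-1), one bond to H (-1), one bond to Li (-1).
Oxidation state = -1 − 1 − 1 − 1 = -4.

-4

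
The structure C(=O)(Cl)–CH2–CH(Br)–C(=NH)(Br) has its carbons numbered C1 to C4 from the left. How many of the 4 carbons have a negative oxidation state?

1

Assign +1 per bond to O/N/halogen, −1 per bond to H or an electropositive element, and 0 per bond to carbon. Tallying each carbon:
C1: 1C, 2O, 1Cl → 0 + 2 + 1 = +3
C2: 2C, 2H → 0 − 2 = -2
C3: 2C, 1H, 1Br → 0 − 1 + 1 = 0
C4: 1C, 2N, 1Br → 0 + 2 + 1 = +3
1 carbon (C2) meets the condition.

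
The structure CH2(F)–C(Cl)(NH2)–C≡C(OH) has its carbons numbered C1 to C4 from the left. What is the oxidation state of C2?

Count +1 for every bond to an atom more electronegative than carbon and −1 for every bond to one less electronegative; C–C bonds are 0.
C2 has one bond to C (0), one bond to C (0), one bond to Cl (+1), one bond to N (+1).
Oxidation state = 0 + 0 + 1 + 1 = +2.

+2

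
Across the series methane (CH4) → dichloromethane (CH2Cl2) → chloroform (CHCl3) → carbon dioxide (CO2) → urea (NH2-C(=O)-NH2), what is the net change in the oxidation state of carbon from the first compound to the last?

Carbon oxidation states along the series — methane: -4, dichloromethane: 0, chloroform: +2, carbon dioxide: +4, urea: +4.
Net change = +4 − (-4) = +8.

+8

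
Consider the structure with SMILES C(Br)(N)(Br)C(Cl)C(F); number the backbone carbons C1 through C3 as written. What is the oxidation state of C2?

C2 has one bond to C (0), one bond to C (0), one bond to H (-1), one bond to Cl (+1).
Oxidation state = 0 + 0 − 1 + 1 = 0.

0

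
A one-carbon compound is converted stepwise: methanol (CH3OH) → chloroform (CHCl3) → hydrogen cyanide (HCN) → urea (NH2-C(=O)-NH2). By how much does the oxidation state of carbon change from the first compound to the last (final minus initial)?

Carbon oxidation states along the series — methanol: -2, chloroform: +2, hydrogen cyanide: +2, urea: +4.
Net change = +4 − (-2) = +6.

+6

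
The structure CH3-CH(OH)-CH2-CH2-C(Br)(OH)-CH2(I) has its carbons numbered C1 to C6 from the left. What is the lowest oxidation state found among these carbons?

Tallying each carbon's bonds:
C1: 1C, 3H → 0 − 3 = -3
C2: 2C, 1H, 1O → 0 − 1 + 1 = 0
C3: 2C, 2H → 0 − 2 = -2
C4: 2C, 2H → 0 − 2 = -2
C5: 2C, 1O, 1Br → 0 + 1 + 1 = +2
C6: 1C, 2H, 1I → 0 − 2 + 1 = -1
The lowest value is -3.

-3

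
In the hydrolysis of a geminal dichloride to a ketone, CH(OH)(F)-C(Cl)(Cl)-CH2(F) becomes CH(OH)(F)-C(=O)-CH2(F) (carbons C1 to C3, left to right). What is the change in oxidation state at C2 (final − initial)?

0

Before: C2 has 2 bonds to C, 2 bonds to Cl → oxidation state +2.
After: C2 has 2 bonds to C, 2 bonds to O → oxidation state +2.
Δ = +2 − (+2) = 0, so no net redox change at C2.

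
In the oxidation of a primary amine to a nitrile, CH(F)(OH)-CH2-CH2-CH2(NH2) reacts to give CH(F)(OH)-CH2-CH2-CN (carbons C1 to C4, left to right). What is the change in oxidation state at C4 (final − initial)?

Before: C4 has 1 bond to C, 2 bonds to H, 1 bond to N → oxidation state -1.
After: C4 has 1 bond to C, 3 bonds to N → oxidation state +3.
Δ = +3 − (-1) = +4, so this is an oxidation at C4.

+4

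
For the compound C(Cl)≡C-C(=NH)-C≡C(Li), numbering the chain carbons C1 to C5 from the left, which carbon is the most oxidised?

C3

Tallying each carbon's bonds:
C1: 3C, 1Cl → 0 + 1 = +1
C2: 4C → 0 = 0
C3: 2C, 2N → 0 + 2 = +2
C4: 4C → 0 = 0
C5: 3C, 1Li → 0 − 1 = -1
The most oxidised carbon is C3 at +2.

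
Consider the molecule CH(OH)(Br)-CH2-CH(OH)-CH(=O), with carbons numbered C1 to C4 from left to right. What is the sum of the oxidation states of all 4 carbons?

0

Tallying each carbon's bonds:
C1: 1C, 1H, 1O, 1Br → 0 − 1 + 1 + 1 = +1
C2: 2C, 2H → 0 − 2 = -2
C3: 2C, 1H, 1O → 0 − 1 + 1 = 0
C4: 1C, 1H, 2O → 0 − 1 + 2 = +1
Sum = +1 − 2 + 0 + 1 = 0.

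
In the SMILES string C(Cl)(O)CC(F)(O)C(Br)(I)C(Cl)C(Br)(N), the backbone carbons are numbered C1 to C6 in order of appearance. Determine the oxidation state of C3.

Count +1 for every bond to an atom more electronegative than carbon and −1 for every bond to one less electronegative; C–C bonds are 0.
C3 has one bond to C (0), one bond to C (0), one bond to F (+1), one bond to O (+1).
Oxidation state = 0 + 0 + 1 + 1 = +2.

+2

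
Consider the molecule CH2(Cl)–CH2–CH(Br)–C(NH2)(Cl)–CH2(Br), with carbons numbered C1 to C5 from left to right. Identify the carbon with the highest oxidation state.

Tallying each carbon's bonds:
C1: 1C, 2H, 1Cl → 0 − 2 + 1 = -1
C2: 2C, 2H → 0 − 2 = -2
C3: 2C, 1H, 1Br → 0 − 1 + 1 = 0
C4: 2C, 1N, 1Cl → 0 + 1 + 1 = +2
C5: 1C, 2H, 1Br → 0 − 2 + 1 = -1
The most oxidised carbon is C4 at +2.

C4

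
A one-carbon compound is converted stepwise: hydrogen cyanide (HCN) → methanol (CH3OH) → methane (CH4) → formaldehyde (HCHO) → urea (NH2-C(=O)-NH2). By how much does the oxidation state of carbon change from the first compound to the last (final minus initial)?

+2

Carbon oxidation states along the series — hydrogen cyanide: +2, methanol: -2, methane: -4, formaldehyde: 0, urea: +4.
Net change = +4 − (+2) = +2.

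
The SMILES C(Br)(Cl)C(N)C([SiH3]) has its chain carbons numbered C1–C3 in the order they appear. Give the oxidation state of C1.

Assign +1 per bond to O/N/halogen, −1 per bond to H or an electropositive element, and 0 per bond to carbon.
C1 has one bond to C (0), one bond to Br (+1), one bond to H (-1), one bond to Cl (+1).
Oxidation state = 0 + 1 − 1 + 1 = +1.

+1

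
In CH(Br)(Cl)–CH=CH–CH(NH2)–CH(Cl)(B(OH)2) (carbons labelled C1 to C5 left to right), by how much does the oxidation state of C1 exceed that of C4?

+1

C1: 1C, 1H, 1Cl, 1Br → 0 − 1 + 1 + 1 = +1
C4: 2C, 1H, 1N → 0 − 1 + 1 = 0
Difference: +1 − (0) = +1.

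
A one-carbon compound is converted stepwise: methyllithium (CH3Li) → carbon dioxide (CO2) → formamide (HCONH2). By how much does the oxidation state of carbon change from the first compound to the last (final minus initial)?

+6

Carbon oxidation states along the series — methyllithium: -4, carbon dioxide: +4, formamide: +2.
Net change = +2 − (-4) = +6.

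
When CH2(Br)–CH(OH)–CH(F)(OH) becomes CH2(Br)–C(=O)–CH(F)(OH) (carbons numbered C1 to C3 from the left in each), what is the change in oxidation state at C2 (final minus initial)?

+2

Before: C2 has 2 bonds to C, 1 bond to H, 1 bond to O → oxidation state 0.
After: C2 has 2 bonds to C, 2 bonds to O → oxidation state +2.
Δ = +2 − (0) = +2, so this is an oxidation at C2.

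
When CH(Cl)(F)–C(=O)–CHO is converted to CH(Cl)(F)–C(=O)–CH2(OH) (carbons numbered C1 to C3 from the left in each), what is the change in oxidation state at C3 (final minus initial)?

-2

Before: C3 has 1 bond to C, 1 bond to H, 2 bonds to O → oxidation state +1.
After: C3 has 1 bond to C, 2 bonds to H, 1 bond to O → oxidation state -1.
Δ = -1 − (+1) = -2, so this is a reduction at C3.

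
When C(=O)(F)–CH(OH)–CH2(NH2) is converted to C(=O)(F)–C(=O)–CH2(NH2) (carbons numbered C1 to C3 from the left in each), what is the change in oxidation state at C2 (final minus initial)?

Before: C2 has 2 bonds to C, 1 bond to H, 1 bond to O → oxidation state 0.
After: C2 has 2 bonds to C, 2 bonds to O → oxidation state +2.
Δ = +2 − (0) = +2, so this is an oxidation at C2.

+2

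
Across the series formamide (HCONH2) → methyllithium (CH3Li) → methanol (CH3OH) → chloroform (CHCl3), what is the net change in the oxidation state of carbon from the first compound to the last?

0

Carbon oxidation states along the series — formamide: +2, methyllithium: -4, methanol: -2, chloroform: +2.
Net change = +2 − (+2) = 0.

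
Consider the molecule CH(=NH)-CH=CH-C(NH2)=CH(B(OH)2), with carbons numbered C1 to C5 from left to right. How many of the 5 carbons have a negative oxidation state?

3

Tallying each carbon's bonds:
C1: 1C, 1H, 2N → 0 − 1 + 2 = +1
C2: 3C, 1H → 0 − 1 = -1
C3: 3C, 1H → 0 − 1 = -1
C4: 3C, 1N → 0 + 1 = +1
C5: 2C, 1H, 1B → 0 − 1 − 1 = -2
3 carbons (C2, C3, C5) meet the condition.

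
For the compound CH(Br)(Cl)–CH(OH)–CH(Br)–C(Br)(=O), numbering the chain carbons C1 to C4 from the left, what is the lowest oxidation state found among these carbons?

0

Assign +1 per bond to O/N/halogen, −1 per bond to H or an electropositive element, and 0 per bond to carbon. Tallying each carbon:
C1: 1C, 1H, 1Cl, 1Br → 0 − 1 + 1 + 1 = +1
C2: 2C, 1H, 1O → 0 − 1 + 1 = 0
C3: 2C, 1H, 1Br → 0 − 1 + 1 = 0
C4: 1C, 2O, 1Br → 0 + 2 + 1 = +3
The lowest value is 0.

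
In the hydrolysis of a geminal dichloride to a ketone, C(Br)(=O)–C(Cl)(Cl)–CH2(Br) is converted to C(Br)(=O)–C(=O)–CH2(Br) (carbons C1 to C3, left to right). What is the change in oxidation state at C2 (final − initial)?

0

Before: C2 has 2 bonds to C, 2 bonds to Cl → oxidation state +2.
After: C2 has 2 bonds to C, 2 bonds to O → oxidation state +2.
Δ = +2 − (+2) = 0, so no net redox change at C2.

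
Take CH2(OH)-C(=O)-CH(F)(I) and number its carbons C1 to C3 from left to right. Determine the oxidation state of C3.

+1

C3 has one bond to C (0), one bond to F (+1), one bond to I (+1), one bond to H (-1).
Oxidation state = 0 + 1 + 1 − 1 = +1.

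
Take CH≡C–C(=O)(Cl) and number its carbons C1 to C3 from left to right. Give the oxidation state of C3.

C3 has one bond to C (0), a double bond to O (2×+1 = +2), one bond to Cl (+1).
Oxidation state = 0 + 2 + 1 = +3.

+3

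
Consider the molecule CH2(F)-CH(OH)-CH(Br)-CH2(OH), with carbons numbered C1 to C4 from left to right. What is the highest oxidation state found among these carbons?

Bonds to more-electronegative neighbours contribute +1 each, bonds to H or metals contribute −1 each, and C–C bonds contribute 0. Tallying each carbon:
C1: 1C, 2H, 1F → 0 − 2 + 1 = -1
C2: 2C, 1H, 1O → 0 − 1 + 1 = 0
C3: 2C, 1H, 1Br → 0 − 1 + 1 = 0
C4: 1C, 2H, 1O → 0 − 2 + 1 = -1
The highest value is 0.

0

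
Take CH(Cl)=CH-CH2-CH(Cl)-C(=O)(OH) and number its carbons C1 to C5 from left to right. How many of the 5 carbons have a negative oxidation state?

Tallying each carbon's bonds:
C1: 2C, 1H, 1Cl → 0 − 1 + 1 = 0
C2: 3C, 1H → 0 − 1 = -1
C3: 2C, 2H → 0 − 2 = -2
C4: 2C, 1H, 1Cl → 0 − 1 + 1 = 0
C5: 1C, 3O → 0 + 3 = +3
2 carbons (C2, C3) meet the condition.

2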